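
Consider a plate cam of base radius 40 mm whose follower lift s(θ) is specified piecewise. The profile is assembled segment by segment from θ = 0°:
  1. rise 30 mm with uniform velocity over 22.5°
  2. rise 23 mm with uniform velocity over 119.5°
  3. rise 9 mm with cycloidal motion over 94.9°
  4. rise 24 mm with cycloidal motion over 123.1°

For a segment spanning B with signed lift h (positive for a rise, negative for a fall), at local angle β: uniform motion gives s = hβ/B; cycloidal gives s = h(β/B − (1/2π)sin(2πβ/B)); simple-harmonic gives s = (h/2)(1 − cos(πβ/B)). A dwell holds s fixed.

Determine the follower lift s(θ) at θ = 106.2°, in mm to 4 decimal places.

seg 1 [0°–22.5°] uniform, h=30: full span → s += 30 → s = 30.0000
seg 2 [22.5°–142°] uniform, h=23: θ=106.2° here. β=83.7, B=119.5. 23·83.7/119.5 = 16.1096 → s = 46.1096

46.1096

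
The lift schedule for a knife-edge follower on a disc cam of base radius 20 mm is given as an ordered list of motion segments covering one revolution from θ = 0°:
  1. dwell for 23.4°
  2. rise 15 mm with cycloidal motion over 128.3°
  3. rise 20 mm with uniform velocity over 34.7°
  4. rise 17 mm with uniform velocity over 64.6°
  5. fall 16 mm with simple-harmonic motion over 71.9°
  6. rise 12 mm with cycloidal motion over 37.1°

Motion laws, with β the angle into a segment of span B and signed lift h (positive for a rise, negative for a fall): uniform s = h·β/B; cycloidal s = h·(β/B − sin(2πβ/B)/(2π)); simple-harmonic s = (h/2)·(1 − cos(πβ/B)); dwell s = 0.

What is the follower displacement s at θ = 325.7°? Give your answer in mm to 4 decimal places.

seg 1 [0°–23.4°] dwell: s stays 0.0000
seg 2 [23.4°–151.7°] cycloidal, h=15: full span → s += 15 → s = 15.0000
seg 3 [151.7°–186.4°] uniform, h=20: full span → s += 20 → s = 35.0000
seg 4 [186.4°–251°] uniform, h=17: full span → s += 17 → s = 52.0000
seg 5 [251°–322.9°] simple-harmonic, h=-16: full span → s += -16 → s = 36.0000
seg 6 [322.9°–360°] cycloidal, h=12: θ=325.7° here. β=2.8, B=37.1. 12·(0.0755 − sin(2π·0.0755)/(2π)) = 0.0336 → s = 36.0336

36.0336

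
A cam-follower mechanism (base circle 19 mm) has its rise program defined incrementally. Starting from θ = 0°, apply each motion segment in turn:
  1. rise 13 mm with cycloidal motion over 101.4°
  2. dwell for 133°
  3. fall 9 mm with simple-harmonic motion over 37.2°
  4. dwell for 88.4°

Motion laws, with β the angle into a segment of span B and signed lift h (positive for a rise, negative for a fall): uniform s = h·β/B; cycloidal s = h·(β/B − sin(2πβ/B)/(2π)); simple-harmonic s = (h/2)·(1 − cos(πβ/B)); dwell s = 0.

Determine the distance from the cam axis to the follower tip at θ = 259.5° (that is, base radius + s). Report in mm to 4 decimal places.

seg 1 [0°–101.4°] cycloidal, h=13: full span → s += 13 → s = 13.0000
seg 2 [101.4°–234.4°] dwell: s stays 13.0000
seg 3 [234.4°–271.6°] simple-harmonic, h=-9: θ=259.5° here. β=25.1, B=37.2. -9/2·(1 − cos(π·0.6747)) = -6.8480 → s = 6.1520
radial distance = base radius + s = 19 + 6.1520 = 25.1520

25.1520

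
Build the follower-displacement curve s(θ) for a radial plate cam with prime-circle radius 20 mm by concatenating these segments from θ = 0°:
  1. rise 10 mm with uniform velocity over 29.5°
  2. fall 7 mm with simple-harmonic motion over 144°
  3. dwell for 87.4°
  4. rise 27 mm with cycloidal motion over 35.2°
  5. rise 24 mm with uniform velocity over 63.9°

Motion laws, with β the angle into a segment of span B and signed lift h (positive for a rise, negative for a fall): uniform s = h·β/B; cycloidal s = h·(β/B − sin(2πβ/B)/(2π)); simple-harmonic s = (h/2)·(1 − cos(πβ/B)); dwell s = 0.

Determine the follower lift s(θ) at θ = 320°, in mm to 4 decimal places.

seg 1 [0°–29.5°] uniform, h=10: full span → s += 10 → s = 10.0000
seg 2 [29.5°–173.5°] simple-harmonic, h=-7: full span → s += -7 → s = 3.0000
seg 3 [173.5°–260.9°] dwell: s stays 3.0000
seg 4 [260.9°–296.1°] cycloidal, h=27: full span → s += 27 → s = 30.0000
seg 5 [296.1°–360°] uniform, h=24: θ=320° here. β=23.9, B=63.9. 24·23.9/63.9 = 8.9765 → s = 38.9765

38.9765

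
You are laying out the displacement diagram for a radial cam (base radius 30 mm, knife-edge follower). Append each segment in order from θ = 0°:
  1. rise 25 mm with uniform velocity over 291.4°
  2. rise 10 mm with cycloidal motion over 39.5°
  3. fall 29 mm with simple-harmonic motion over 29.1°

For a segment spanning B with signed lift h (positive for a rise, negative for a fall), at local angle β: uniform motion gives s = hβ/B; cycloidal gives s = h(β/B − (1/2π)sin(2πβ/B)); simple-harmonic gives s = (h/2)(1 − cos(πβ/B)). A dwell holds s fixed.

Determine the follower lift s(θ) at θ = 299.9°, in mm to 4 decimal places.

seg 1 [0°–291.4°] uniform, h=25: full span → s += 25 → s = 25.0000
seg 2 [291.4°–330.9°] cycloidal, h=10: θ=299.9° here. β=8.5, B=39.5. 10·(0.2152 − sin(2π·0.2152)/(2π)) = 0.5983 → s = 25.5983

25.5983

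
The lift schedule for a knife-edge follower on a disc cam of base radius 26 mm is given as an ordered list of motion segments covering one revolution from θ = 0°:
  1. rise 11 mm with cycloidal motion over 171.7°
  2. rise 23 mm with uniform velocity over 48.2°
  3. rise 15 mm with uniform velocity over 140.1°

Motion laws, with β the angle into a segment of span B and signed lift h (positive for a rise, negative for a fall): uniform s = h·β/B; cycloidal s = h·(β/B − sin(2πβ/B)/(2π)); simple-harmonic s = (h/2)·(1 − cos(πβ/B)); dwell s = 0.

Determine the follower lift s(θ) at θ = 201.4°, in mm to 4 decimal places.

seg 1 [0°–171.7°] cycloidal, h=11: full span → s += 11 → s = 11.0000
seg 2 [171.7°–219.9°] uniform, h=23: θ=201.4° here. β=29.7, B=48.2. 23·29.7/48.2 = 14.1722 → s = 25.1722

25.1722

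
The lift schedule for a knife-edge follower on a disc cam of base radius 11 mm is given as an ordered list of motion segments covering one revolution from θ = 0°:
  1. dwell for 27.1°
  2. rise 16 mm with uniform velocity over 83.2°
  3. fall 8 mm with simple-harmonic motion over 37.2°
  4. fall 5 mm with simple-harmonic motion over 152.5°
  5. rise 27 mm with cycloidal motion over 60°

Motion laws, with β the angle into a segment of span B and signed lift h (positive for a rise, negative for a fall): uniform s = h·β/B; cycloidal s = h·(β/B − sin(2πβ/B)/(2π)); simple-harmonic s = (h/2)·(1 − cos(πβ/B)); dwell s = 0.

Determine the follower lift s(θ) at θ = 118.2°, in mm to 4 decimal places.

seg 1 [0°–27.1°] dwell: s stays 0.0000
seg 2 [27.1°–110.3°] uniform, h=16: full span → s += 16 → s = 16.0000
seg 3 [110.3°–147.5°] simple-harmonic, h=-8: θ=118.2° here. β=7.9, B=37.2. -8/2·(1 − cos(π·0.2124)) = -0.8577 → s = 15.1423

15.1423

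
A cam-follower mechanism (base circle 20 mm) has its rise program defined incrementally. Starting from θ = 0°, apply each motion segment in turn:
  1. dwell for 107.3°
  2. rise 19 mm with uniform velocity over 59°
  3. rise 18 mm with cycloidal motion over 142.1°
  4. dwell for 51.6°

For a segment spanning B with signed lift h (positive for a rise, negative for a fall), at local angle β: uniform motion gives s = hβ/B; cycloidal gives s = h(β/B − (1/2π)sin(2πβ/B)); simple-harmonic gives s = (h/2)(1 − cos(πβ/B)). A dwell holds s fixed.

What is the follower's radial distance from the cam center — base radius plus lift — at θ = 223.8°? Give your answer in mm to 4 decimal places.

seg 1 [0°–107.3°] dwell: s stays 0.0000
seg 2 [107.3°–166.3°] uniform, h=19: full span → s += 19 → s = 19.0000
seg 3 [166.3°–308.4°] cycloidal, h=18: θ=223.8° here. β=57.5, B=142.1. 18·(0.4046 − sin(2π·0.4046)/(2π)) = 5.6681 → s = 24.6681
radial distance = base radius + s = 20 + 24.6681 = 44.6681

44.6681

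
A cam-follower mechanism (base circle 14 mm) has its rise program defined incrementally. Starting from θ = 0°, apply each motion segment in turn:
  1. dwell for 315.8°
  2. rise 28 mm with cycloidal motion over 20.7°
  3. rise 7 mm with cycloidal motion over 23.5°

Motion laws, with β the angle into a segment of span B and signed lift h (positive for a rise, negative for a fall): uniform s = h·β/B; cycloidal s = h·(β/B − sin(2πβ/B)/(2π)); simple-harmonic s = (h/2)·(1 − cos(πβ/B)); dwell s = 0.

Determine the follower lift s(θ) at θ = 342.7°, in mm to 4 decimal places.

seg 1 [0°–315.8°] dwell: s stays 0.0000
seg 2 [315.8°–336.5°] cycloidal, h=28: full span → s += 28 → s = 28.0000
seg 3 [336.5°–360°] cycloidal, h=7: θ=342.7° here. β=6.2, B=23.5. 7·(0.2638 − sin(2π·0.2638)/(2π)) = 0.7369 → s = 28.7369

28.7369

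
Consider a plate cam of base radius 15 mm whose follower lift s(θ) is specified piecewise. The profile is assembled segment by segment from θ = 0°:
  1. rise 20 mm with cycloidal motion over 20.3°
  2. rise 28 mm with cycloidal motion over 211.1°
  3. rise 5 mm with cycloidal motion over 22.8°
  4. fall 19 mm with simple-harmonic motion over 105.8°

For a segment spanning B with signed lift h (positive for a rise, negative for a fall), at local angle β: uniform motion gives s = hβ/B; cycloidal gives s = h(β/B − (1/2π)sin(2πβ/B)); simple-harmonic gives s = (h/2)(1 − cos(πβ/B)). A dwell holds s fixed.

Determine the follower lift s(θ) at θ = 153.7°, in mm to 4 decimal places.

seg 1 [0°–20.3°] cycloidal, h=20: full span → s += 20 → s = 20.0000
seg 2 [20.3°–231.4°] cycloidal, h=28: θ=153.7° here. β=133.4, B=211.1. 28·(0.6319 − sin(2π·0.6319)/(2π)) = 20.9792 → s = 40.9792

40.9792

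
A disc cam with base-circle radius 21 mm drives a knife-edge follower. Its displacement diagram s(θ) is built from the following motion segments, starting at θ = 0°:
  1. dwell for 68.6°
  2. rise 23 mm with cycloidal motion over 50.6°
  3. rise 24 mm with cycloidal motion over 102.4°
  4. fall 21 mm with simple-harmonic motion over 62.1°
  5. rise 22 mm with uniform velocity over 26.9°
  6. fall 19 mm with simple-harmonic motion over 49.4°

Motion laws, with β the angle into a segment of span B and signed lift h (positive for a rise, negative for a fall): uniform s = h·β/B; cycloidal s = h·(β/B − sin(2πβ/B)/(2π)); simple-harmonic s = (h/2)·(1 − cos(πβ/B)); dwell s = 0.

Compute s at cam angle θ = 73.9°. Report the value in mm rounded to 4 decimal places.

seg 1 [0°–68.6°] dwell: s stays 0.0000
seg 2 [68.6°–119.2°] cycloidal, h=23: θ=73.9° here. β=5.3, B=50.6. 23·(0.1047 − sin(2π·0.1047)/(2π)) = 0.1702 → s = 0.1702

0.1702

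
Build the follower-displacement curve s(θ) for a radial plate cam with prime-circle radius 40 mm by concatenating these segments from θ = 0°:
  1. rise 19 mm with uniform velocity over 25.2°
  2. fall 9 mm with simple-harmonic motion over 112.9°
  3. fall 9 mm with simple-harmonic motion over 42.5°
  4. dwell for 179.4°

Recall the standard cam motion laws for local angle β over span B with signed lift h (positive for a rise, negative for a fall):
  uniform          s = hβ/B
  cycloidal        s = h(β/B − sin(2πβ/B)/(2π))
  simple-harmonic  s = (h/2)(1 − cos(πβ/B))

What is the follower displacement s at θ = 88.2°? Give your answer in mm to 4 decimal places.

seg 1 [0°–25.2°] uniform, h=19: full span → s += 19 → s = 19.0000
seg 2 [25.2°–138.1°] simple-harmonic, h=-9: θ=88.2° here. β=63, B=112.9. -9/2·(1 − cos(π·0.5580)) = -5.3156 → s = 13.6844

13.6844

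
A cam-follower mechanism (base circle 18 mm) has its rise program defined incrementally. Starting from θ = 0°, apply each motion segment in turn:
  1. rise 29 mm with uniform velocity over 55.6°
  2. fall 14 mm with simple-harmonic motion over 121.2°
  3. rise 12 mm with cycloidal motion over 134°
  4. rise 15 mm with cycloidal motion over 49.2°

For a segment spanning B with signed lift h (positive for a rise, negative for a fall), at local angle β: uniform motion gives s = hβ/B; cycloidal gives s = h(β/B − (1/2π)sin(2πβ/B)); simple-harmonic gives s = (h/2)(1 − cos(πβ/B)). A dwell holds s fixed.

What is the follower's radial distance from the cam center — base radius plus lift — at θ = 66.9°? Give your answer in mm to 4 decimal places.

seg 1 [0°–55.6°] uniform, h=29: full span → s += 29 → s = 29.0000
seg 2 [55.6°–176.8°] simple-harmonic, h=-14: θ=66.9° here. β=11.3, B=121.2. -14/2·(1 − cos(π·0.0932)) = -0.2981 → s = 28.7019
radial distance = base radius + s = 18 + 28.7019 = 46.7019

46.7019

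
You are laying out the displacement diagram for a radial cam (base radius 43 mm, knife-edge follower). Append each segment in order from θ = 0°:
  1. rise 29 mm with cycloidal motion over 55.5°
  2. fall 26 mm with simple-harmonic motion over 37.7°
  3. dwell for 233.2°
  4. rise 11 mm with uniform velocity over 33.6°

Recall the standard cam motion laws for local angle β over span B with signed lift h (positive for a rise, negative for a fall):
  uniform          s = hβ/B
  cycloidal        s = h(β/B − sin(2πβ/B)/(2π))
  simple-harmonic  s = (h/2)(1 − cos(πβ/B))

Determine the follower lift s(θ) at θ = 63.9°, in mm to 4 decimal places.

seg 1 [0°–55.5°] cycloidal, h=29: full span → s += 29 → s = 29.0000
seg 2 [55.5°–93.2°] simple-harmonic, h=-26: θ=63.9° here. β=8.4, B=37.7. -26/2·(1 − cos(π·0.2228)) = -3.0569 → s = 25.9431

25.9431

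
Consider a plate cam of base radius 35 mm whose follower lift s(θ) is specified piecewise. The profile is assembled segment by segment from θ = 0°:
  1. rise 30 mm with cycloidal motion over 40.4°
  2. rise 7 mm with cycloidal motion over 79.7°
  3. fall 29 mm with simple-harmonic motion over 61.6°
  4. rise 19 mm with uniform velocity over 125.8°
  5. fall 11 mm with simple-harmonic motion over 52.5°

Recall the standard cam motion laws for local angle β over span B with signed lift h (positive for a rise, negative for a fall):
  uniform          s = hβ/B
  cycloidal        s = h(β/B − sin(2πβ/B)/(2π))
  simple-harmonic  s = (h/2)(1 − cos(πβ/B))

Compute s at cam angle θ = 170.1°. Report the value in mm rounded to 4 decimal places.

seg 1 [0°–40.4°] cycloidal, h=30: full span → s += 30 → s = 30.0000
seg 2 [40.4°–120.1°] cycloidal, h=7: full span → s += 7 → s = 37.0000
seg 3 [120.1°–181.7°] simple-harmonic, h=-29: θ=170.1° here. β=50, B=61.6. -29/2·(1 − cos(π·0.8117)) = -26.5357 → s = 10.4643

10.4643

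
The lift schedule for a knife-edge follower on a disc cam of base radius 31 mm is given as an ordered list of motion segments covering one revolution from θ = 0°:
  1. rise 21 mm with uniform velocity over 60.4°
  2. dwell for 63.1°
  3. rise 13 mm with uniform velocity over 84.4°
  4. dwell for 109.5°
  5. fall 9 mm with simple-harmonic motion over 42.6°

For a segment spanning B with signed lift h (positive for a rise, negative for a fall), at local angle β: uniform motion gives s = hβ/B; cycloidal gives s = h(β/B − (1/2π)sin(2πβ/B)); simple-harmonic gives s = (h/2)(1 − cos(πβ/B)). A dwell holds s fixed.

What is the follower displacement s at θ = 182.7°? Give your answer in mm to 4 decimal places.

seg 1 [0°–60.4°] uniform, h=21: full span → s += 21 → s = 21.0000
seg 2 [60.4°–123.5°] dwell: s stays 21.0000
seg 3 [123.5°–207.9°] uniform, h=13: θ=182.7° here. β=59.2, B=84.4. 13·59.2/84.4 = 9.1185 → s = 30.1185

30.1185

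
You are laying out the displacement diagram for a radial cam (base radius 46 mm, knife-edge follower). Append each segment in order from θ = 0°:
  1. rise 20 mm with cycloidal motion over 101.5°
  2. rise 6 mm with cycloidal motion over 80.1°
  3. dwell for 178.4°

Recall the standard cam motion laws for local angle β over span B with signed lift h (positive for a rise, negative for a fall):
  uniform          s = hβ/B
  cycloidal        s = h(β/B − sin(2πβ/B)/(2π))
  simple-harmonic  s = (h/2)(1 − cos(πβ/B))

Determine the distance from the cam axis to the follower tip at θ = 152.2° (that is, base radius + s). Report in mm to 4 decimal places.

seg 1 [0°–101.5°] cycloidal, h=20: full span → s += 20 → s = 20.0000
seg 2 [101.5°–181.6°] cycloidal, h=6: θ=152.2° here. β=50.7, B=80.1. 6·(0.6330 − sin(2π·0.6330)/(2π)) = 4.5059 → s = 24.5059
radial distance = base radius + s = 46 + 24.5059 = 70.5059

70.5059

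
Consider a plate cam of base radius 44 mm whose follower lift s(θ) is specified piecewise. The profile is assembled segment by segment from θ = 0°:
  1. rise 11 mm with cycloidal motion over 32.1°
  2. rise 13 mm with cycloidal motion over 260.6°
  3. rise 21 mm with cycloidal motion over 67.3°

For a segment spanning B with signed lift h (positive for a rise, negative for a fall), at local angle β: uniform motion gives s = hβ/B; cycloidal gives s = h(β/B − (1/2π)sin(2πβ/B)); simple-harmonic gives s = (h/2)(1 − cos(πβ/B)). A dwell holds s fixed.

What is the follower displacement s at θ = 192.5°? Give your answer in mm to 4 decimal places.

seg 1 [0°–32.1°] cycloidal, h=11: full span → s += 11 → s = 11.0000
seg 2 [32.1°–292.7°] cycloidal, h=13: θ=192.5° here. β=160.4, B=260.6. 13·(0.6155 − sin(2π·0.6155)/(2π)) = 9.3747 → s = 20.3747

20.3747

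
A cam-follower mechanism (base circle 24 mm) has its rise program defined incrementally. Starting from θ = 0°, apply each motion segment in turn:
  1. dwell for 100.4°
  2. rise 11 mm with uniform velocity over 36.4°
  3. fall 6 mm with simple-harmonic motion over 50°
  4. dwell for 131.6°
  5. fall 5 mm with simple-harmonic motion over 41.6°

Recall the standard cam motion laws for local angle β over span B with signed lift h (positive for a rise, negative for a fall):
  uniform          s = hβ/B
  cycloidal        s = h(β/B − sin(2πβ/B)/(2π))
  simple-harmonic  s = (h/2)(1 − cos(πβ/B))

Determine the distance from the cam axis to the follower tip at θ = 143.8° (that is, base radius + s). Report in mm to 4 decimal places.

seg 1 [0°–100.4°] dwell: s stays 0.0000
seg 2 [100.4°–136.8°] uniform, h=11: full span → s += 11 → s = 11.0000
seg 3 [136.8°–186.8°] simple-harmonic, h=-6: θ=143.8° here. β=7, B=50. -6/2·(1 − cos(π·0.1400)) = -0.2855 → s = 10.7145
radial distance = base radius + s = 24 + 10.7145 = 34.7145

34.7145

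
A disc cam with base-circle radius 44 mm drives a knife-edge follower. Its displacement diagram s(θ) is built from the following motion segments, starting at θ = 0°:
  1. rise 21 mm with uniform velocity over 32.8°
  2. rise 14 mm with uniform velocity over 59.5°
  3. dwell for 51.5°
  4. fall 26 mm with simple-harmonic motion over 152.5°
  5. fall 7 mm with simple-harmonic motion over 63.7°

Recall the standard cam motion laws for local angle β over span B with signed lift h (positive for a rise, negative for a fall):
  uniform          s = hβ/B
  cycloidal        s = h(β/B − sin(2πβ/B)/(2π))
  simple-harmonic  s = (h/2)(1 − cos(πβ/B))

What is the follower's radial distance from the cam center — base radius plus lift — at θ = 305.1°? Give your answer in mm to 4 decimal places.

seg 1 [0°–32.8°] uniform, h=21: full span → s += 21 → s = 21.0000
seg 2 [32.8°–92.3°] uniform, h=14: full span → s += 14 → s = 35.0000
seg 3 [92.3°–143.8°] dwell: s stays 35.0000
seg 4 [143.8°–296.3°] simple-harmonic, h=-26: full span → s += -26 → s = 9.0000
seg 5 [296.3°–360°] simple-harmonic, h=-7: θ=305.1° here. β=8.8, B=63.7. -7/2·(1 − cos(π·0.1381)) = -0.3245 → s = 8.6755
radial distance = base radius + s = 44 + 8.6755 = 52.6755

52.6755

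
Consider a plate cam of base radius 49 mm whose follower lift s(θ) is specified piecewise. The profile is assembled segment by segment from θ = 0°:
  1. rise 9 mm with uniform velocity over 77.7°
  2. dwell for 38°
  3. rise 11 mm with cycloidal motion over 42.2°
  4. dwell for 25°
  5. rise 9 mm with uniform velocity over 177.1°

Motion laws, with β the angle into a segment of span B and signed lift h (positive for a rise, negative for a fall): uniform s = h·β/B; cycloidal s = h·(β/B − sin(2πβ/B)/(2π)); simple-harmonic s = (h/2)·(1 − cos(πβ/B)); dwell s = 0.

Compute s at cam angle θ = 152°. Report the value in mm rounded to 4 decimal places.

seg 1 [0°–77.7°] uniform, h=9: full span → s += 9 → s = 9.0000
seg 2 [77.7°–115.7°] dwell: s stays 9.0000
seg 3 [115.7°–157.9°] cycloidal, h=11: θ=152° here. β=36.3, B=42.2. 11·(0.8602 − sin(2π·0.8602)/(2π)) = 10.8097 → s = 19.8097

19.8097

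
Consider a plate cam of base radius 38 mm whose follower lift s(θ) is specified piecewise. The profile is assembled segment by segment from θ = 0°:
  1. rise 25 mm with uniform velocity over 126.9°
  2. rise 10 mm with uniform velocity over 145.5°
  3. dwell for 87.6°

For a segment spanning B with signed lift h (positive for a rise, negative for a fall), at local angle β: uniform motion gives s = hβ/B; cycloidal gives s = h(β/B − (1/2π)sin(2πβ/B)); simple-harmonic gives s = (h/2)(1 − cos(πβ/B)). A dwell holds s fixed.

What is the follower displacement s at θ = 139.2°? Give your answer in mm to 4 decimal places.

seg 1 [0°–126.9°] uniform, h=25: full span → s += 25 → s = 25.0000
seg 2 [126.9°–272.4°] uniform, h=10: θ=139.2° here. β=12.3, B=145.5. 10·12.3/145.5 = 0.8454 → s = 25.8454

25.8454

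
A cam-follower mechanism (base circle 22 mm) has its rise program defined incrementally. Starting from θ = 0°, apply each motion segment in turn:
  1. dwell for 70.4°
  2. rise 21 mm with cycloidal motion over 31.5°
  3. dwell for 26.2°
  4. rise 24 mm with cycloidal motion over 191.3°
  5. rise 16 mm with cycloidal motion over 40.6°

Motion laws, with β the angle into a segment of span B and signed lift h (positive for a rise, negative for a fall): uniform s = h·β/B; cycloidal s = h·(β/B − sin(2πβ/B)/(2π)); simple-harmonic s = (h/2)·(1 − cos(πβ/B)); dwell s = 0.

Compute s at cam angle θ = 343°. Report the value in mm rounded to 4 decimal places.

seg 1 [0°–70.4°] dwell: s stays 0.0000
seg 2 [70.4°–101.9°] cycloidal, h=21: full span → s += 21 → s = 21.0000
seg 3 [101.9°–128.1°] dwell: s stays 21.0000
seg 4 [128.1°–319.4°] cycloidal, h=24: full span → s += 24 → s = 45.0000
seg 5 [319.4°–360°] cycloidal, h=16: θ=343° here. β=23.6, B=40.6. 16·(0.5813 − sin(2π·0.5813)/(2π)) = 10.5452 → s = 55.5452

55.5452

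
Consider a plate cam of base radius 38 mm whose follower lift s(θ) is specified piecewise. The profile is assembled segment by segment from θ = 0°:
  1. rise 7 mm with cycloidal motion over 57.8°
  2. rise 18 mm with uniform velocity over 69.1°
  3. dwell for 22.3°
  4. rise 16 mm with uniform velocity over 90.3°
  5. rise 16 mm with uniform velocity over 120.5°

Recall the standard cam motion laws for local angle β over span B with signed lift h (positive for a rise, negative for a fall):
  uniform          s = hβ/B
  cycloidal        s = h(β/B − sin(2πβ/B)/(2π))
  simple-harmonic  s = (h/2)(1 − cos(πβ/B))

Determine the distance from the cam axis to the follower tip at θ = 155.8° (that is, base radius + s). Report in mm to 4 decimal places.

seg 1 [0°–57.8°] cycloidal, h=7: full span → s += 7 → s = 7.0000
seg 2 [57.8°–126.9°] uniform, h=18: full span → s += 18 → s = 25.0000
seg 3 [126.9°–149.2°] dwell: s stays 25.0000
seg 4 [149.2°–239.5°] uniform, h=16: θ=155.8° here. β=6.6, B=90.3. 16·6.6/90.3 = 1.1694 → s = 26.1694
radial distance = base radius + s = 38 + 26.1694 = 64.1694

64.1694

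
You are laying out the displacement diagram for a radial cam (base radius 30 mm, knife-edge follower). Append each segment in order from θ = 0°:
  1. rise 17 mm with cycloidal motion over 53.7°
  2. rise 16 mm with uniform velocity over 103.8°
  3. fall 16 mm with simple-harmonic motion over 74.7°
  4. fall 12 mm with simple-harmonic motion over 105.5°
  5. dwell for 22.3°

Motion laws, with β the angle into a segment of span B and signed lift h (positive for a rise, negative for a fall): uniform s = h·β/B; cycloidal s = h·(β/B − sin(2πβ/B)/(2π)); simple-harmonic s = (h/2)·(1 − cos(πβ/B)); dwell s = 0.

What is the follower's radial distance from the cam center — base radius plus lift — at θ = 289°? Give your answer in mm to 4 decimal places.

seg 1 [0°–53.7°] cycloidal, h=17: full span → s += 17 → s = 17.0000
seg 2 [53.7°–157.5°] uniform, h=16: full span → s += 16 → s = 33.0000
seg 3 [157.5°–232.2°] simple-harmonic, h=-16: full span → s += -16 → s = 17.0000
seg 4 [232.2°–337.7°] simple-harmonic, h=-12: θ=289° here. β=56.8, B=105.5. -12/2·(1 − cos(π·0.5384)) = -6.7219 → s = 10.2781
radial distance = base radius + s = 30 + 10.2781 = 40.2781

40.2781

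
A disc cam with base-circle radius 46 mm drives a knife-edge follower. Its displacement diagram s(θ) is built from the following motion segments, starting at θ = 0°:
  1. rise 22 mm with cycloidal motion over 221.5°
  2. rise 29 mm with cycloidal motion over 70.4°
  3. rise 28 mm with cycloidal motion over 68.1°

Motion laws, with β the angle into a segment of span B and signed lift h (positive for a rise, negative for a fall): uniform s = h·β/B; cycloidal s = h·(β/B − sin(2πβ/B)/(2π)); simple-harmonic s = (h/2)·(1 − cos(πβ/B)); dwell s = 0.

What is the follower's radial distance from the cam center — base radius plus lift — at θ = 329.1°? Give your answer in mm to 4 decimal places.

seg 1 [0°–221.5°] cycloidal, h=22: full span → s += 22 → s = 22.0000
seg 2 [221.5°–291.9°] cycloidal, h=29: full span → s += 29 → s = 51.0000
seg 3 [291.9°–360°] cycloidal, h=28: θ=329.1° here. β=37.2, B=68.1. 28·(0.5463 − sin(2π·0.5463)/(2π)) = 16.5722 → s = 67.5722
radial distance = base radius + s = 46 + 67.5722 = 113.5722

113.5722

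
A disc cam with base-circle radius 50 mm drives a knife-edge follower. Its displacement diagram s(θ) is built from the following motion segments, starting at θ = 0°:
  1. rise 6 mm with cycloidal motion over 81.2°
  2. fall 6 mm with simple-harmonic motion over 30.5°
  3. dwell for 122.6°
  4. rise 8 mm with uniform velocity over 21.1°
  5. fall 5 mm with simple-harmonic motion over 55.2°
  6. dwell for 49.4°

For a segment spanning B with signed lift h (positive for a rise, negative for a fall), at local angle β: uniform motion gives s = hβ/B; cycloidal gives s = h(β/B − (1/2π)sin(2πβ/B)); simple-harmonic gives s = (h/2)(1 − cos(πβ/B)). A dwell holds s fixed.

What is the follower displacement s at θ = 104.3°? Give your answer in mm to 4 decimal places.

seg 1 [0°–81.2°] cycloidal, h=6: full span → s += 6 → s = 6.0000
seg 2 [81.2°–111.7°] simple-harmonic, h=-6: θ=104.3° here. β=23.1, B=30.5. -6/2·(1 − cos(π·0.7574)) = -5.1699 → s = 0.8301

0.8301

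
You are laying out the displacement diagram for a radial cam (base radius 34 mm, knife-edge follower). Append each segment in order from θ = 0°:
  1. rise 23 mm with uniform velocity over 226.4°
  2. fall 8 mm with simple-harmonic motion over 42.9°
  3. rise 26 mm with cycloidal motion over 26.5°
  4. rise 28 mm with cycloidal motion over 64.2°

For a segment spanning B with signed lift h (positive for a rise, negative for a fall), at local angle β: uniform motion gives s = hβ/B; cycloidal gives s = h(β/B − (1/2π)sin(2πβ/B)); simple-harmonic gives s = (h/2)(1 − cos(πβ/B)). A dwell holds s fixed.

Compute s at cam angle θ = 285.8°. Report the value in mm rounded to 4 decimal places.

seg 1 [0°–226.4°] uniform, h=23: full span → s += 23 → s = 23.0000
seg 2 [226.4°–269.3°] simple-harmonic, h=-8: full span → s += -8 → s = 15.0000
seg 3 [269.3°–295.8°] cycloidal, h=26: θ=285.8° here. β=16.5, B=26.5. 26·(0.6226 − sin(2π·0.6226)/(2π)) = 19.0710 → s = 34.0710

34.0710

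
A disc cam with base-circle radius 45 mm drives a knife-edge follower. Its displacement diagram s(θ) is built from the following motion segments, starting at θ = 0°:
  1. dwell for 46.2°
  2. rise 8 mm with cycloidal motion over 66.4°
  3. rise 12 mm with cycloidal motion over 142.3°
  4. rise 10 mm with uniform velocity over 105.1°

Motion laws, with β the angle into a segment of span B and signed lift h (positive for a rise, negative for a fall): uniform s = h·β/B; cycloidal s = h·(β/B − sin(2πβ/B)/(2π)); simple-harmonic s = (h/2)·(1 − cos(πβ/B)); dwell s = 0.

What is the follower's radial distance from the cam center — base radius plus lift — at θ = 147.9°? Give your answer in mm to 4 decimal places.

seg 1 [0°–46.2°] dwell: s stays 0.0000
seg 2 [46.2°–112.6°] cycloidal, h=8: full span → s += 8 → s = 8.0000
seg 3 [112.6°–254.9°] cycloidal, h=12: θ=147.9° here. β=35.3, B=142.3. 12·(0.2481 − sin(2π·0.2481)/(2π)) = 1.0671 → s = 9.0671
radial distance = base radius + s = 45 + 9.0671 = 54.0671

54.0671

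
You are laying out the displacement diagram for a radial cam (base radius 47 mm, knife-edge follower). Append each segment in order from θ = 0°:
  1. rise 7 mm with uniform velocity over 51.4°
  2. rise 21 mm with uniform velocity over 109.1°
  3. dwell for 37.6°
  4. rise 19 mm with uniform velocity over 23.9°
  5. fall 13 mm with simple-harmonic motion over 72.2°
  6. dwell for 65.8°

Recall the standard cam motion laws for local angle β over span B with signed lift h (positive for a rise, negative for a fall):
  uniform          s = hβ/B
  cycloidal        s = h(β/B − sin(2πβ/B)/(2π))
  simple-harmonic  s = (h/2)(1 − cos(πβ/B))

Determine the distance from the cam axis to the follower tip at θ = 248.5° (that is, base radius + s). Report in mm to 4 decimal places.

seg 1 [0°–51.4°] uniform, h=7: full span → s += 7 → s = 7.0000
seg 2 [51.4°–160.5°] uniform, h=21: full span → s += 21 → s = 28.0000
seg 3 [160.5°–198.1°] dwell: s stays 28.0000
seg 4 [198.1°–222°] uniform, h=19: full span → s += 19 → s = 47.0000
seg 5 [222°–294.2°] simple-harmonic, h=-13: θ=248.5° here. β=26.5, B=72.2. -13/2·(1 − cos(π·0.3670)) = -3.8631 → s = 43.1369
radial distance = base radius + s = 47 + 43.1369 = 90.1369

90.1369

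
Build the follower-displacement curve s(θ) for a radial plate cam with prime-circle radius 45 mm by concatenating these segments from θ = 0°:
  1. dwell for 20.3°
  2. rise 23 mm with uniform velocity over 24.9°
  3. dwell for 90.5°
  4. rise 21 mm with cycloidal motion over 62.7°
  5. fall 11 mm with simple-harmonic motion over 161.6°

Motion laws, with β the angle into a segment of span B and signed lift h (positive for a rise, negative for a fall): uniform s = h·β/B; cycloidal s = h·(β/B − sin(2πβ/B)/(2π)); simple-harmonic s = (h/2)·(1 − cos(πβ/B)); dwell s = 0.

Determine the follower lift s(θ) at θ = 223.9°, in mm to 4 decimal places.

seg 1 [0°–20.3°] dwell: s stays 0.0000
seg 2 [20.3°–45.2°] uniform, h=23: full span → s += 23 → s = 23.0000
seg 3 [45.2°–135.7°] dwell: s stays 23.0000
seg 4 [135.7°–198.4°] cycloidal, h=21: full span → s += 21 → s = 44.0000
seg 5 [198.4°–360°] simple-harmonic, h=-11: θ=223.9° here. β=25.5, B=161.6. -11/2·(1 − cos(π·0.1578)) = -0.6621 → s = 43.3379

43.3379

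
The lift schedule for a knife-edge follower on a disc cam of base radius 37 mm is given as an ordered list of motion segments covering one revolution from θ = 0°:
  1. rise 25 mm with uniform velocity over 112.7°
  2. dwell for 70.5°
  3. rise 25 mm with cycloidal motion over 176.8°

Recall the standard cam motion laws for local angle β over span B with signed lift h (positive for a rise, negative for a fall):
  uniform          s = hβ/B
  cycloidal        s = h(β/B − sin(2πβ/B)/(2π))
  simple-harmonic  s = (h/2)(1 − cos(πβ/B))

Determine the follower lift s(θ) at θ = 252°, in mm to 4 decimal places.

seg 1 [0°–112.7°] uniform, h=25: full span → s += 25 → s = 25.0000
seg 2 [112.7°–183.2°] dwell: s stays 25.0000
seg 3 [183.2°–360°] cycloidal, h=25: θ=252° here. β=68.8, B=176.8. 25·(0.3891 − sin(2π·0.3891)/(2π)) = 7.1758 → s = 32.1758

32.1758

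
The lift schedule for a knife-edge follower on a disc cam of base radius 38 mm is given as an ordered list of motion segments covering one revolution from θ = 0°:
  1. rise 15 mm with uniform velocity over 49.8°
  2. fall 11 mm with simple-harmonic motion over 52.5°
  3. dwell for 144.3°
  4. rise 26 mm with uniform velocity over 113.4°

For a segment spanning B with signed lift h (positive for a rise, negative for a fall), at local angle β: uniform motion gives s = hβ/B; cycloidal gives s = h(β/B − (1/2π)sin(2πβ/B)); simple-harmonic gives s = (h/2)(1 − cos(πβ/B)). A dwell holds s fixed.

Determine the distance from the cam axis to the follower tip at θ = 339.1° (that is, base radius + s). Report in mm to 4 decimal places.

seg 1 [0°–49.8°] uniform, h=15: full span → s += 15 → s = 15.0000
seg 2 [49.8°–102.3°] simple-harmonic, h=-11: full span → s += -11 → s = 4.0000
seg 3 [102.3°–246.6°] dwell: s stays 4.0000
seg 4 [246.6°–360°] uniform, h=26: θ=339.1° here. β=92.5, B=113.4. 26·92.5/113.4 = 21.2081 → s = 25.2081
radial distance = base radius + s = 38 + 25.2081 = 63.2081

63.2081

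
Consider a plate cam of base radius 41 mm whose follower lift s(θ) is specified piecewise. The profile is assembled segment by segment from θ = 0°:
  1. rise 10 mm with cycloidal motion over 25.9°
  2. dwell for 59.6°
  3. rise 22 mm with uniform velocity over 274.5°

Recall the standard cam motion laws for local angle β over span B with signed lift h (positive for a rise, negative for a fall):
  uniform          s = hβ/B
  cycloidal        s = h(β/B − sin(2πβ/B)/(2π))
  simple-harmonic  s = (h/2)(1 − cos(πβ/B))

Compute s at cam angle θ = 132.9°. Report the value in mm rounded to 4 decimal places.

seg 1 [0°–25.9°] cycloidal, h=10: full span → s += 10 → s = 10.0000
seg 2 [25.9°–85.5°] dwell: s stays 10.0000
seg 3 [85.5°–360°] uniform, h=22: θ=132.9° here. β=47.4, B=274.5. 22·47.4/274.5 = 3.7989 → s = 13.7989

13.7989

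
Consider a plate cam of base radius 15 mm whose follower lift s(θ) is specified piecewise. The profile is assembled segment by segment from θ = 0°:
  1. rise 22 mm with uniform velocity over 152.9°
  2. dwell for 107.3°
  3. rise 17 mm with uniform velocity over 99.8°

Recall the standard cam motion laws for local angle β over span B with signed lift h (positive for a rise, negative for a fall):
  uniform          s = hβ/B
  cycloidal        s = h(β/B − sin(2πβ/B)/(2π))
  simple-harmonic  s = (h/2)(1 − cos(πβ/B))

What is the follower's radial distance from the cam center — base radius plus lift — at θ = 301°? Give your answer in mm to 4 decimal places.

seg 1 [0°–152.9°] uniform, h=22: full span → s += 22 → s = 22.0000
seg 2 [152.9°–260.2°] dwell: s stays 22.0000
seg 3 [260.2°–360°] uniform, h=17: θ=301° here. β=40.8, B=99.8. 17·40.8/99.8 = 6.9499 → s = 28.9499
radial distance = base radius + s = 15 + 28.9499 = 43.9499

43.9499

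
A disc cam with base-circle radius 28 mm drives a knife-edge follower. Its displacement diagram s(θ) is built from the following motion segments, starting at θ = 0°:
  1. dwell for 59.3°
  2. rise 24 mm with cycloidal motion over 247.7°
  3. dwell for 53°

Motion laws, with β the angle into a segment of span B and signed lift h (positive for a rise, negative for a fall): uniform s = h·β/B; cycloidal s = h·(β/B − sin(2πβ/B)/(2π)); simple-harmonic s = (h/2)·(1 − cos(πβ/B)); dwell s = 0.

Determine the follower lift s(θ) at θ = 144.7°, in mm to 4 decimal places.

seg 1 [0°–59.3°] dwell: s stays 0.0000
seg 2 [59.3°–307°] cycloidal, h=24: θ=144.7° here. β=85.4, B=247.7. 24·(0.3448 − sin(2π·0.3448)/(2π)) = 5.1122 → s = 5.1122

5.1122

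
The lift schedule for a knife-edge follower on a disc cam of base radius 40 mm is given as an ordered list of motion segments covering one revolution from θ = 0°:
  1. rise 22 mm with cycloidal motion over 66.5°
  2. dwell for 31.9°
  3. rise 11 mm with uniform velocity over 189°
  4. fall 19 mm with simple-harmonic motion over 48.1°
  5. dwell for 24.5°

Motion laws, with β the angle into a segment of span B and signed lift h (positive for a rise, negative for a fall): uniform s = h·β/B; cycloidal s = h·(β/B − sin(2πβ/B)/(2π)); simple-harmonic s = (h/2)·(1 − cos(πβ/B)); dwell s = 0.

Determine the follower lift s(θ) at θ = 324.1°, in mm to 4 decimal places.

seg 1 [0°–66.5°] cycloidal, h=22: full span → s += 22 → s = 22.0000
seg 2 [66.5°–98.4°] dwell: s stays 22.0000
seg 3 [98.4°–287.4°] uniform, h=11: full span → s += 11 → s = 33.0000
seg 4 [287.4°–335.5°] simple-harmonic, h=-19: θ=324.1° here. β=36.7, B=48.1. -19/2·(1 − cos(π·0.7630)) = -16.4861 → s = 16.5139

16.5139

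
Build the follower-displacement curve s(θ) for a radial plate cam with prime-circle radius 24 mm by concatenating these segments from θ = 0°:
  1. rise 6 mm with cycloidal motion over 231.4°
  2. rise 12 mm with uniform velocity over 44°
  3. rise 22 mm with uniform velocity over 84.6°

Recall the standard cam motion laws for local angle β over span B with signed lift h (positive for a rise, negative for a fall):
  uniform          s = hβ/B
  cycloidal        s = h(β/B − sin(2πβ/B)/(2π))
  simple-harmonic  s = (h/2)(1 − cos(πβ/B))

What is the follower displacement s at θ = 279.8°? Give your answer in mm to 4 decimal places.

seg 1 [0°–231.4°] cycloidal, h=6: full span → s += 6 → s = 6.0000
seg 2 [231.4°–275.4°] uniform, h=12: full span → s += 12 → s = 18.0000
seg 3 [275.4°–360°] uniform, h=22: θ=279.8° here. β=4.4, B=84.6. 22·4.4/84.6 = 1.1442 → s = 19.1442

19.1442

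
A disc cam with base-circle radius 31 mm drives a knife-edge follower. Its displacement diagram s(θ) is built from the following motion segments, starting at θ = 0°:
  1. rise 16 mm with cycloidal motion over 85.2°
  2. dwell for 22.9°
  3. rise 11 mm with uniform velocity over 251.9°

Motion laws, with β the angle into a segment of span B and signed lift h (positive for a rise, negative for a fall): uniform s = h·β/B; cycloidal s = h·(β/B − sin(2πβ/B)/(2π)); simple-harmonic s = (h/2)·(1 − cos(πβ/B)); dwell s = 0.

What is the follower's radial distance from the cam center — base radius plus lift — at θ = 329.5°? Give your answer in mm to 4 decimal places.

seg 1 [0°–85.2°] cycloidal, h=16: full span → s += 16 → s = 16.0000
seg 2 [85.2°–108.1°] dwell: s stays 16.0000
seg 3 [108.1°–360°] uniform, h=11: θ=329.5° here. β=221.4, B=251.9. 11·221.4/251.9 = 9.6681 → s = 25.6681
radial distance = base radius + s = 31 + 25.6681 = 56.6681

56.6681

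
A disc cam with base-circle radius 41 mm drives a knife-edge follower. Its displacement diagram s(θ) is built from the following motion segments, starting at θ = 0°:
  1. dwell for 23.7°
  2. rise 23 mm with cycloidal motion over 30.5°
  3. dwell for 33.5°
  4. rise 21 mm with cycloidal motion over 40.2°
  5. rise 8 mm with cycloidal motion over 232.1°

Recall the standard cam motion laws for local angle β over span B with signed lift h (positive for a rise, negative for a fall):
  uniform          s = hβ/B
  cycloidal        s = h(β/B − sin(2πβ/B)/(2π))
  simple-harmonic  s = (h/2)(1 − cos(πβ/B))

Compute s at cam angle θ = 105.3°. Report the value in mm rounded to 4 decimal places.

seg 1 [0°–23.7°] dwell: s stays 0.0000
seg 2 [23.7°–54.2°] cycloidal, h=23: full span → s += 23 → s = 23.0000
seg 3 [54.2°–87.7°] dwell: s stays 23.0000
seg 4 [87.7°–127.9°] cycloidal, h=21: θ=105.3° here. β=17.6, B=40.2. 21·(0.4378 − sin(2π·0.4378)/(2π)) = 7.9210 → s = 30.9210

30.9210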